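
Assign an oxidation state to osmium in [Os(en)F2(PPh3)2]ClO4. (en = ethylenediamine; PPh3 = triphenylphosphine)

+3

1 perchlorate outside the brackets (-1 each) → the complex ion is 1+.
Ligand charges: 1×en neutral; 2×PPh3 neutral; 2×F = -2; sum -2.
Os + (-2) = 1+ ⇒ Os is +3.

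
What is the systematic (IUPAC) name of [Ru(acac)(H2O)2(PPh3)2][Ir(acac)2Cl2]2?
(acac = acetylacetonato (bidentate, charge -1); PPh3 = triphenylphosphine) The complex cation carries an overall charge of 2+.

Both ions are complex: the cation is named first with the plain metal name, the anion second with the -ate form; each ion's ligands are alphabetised independently.
The complex cation is given as 2+; its ligand charges sum to -1, so Ru = +3.
With 2 anions per cation, each anion must be 2/2 = 1−.
Anion: ligand charges sum to -4; for the ion to be 1−, Ir = +3.

(acetylacetonato)diaquabis(triphenylphosphine)ruthenium(III) bis(acetylacetonato)dichloroiridate(III)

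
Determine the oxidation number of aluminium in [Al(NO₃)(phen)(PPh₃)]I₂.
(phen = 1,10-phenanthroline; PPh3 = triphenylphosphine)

2 iodide outside the brackets (-1 each) → the complex ion is 2+.
Ligand charges: 1×NO3 = -1; 1×phen neutral; 1×PPh3 neutral; sum -1.
Al + (-1) = 2+ ⇒ Al is +3.

+3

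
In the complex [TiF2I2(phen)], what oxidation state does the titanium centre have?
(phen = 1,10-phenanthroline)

+4

No counter-ion: the bracketed complex is neutral.
Ligand charges: 2×I = -2; 2×F = -2; 1×phen neutral; sum -4.
Ti + (-4) = 0 ⇒ Ti is +4.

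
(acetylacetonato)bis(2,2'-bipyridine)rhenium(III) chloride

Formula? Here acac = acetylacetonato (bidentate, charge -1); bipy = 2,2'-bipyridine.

[Re(acac)(bipy)2]Cl2

Ligands: 1 acetylacetonato (acac, -1), 2 2,2'-bipyridine (bipy, neutral). Ligand charge sum = -1.
With Re in oxidation state +3, the complex ion is [Re...]^2+.
Charge balance with chloride (-1) requires 1 complex ion per 2 chloride.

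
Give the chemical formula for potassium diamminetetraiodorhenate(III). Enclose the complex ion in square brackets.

K[ReI4(NH3)2]

Ligands: 4 iodo (I, -1), 2 ammine (NH3, neutral). Ligand charge sum = -4.
With Re in oxidation state +3, the complex ion is [Re...]^1−.
Charge balance with potassium (+1) requires 1 complex ion per 1 potassium.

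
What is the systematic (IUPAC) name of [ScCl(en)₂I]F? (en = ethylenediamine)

The 1 fluoride counter-ion carries a total charge of -1, so each complex ion is 1+.
Ligand charges: 2×ethylenediamine (neutral), 1×iodo (-1 each), 1×chloro (-1 each); total -2. So Sc + (-2) = 1+, giving Sc = +3.
Ligands are named alphabetically: chloro before ethylenediamine before iodo.

chlorobis(ethylenediamine)iodoscandium(III) fluoride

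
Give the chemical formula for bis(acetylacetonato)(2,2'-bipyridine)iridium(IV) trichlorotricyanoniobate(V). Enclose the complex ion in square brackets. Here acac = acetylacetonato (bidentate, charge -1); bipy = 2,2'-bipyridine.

[Ir(acac)2(bipy)][NbCl3(CN)3]2

Cation [Ir…]: ligand charges -2, Ir(IV) ⇒ ion charge 2+.
Anion [Nb…]: ligand charges -6, Nb(V) ⇒ ion charge 1−.
One 2+ cation requires 2 of the 1− anion.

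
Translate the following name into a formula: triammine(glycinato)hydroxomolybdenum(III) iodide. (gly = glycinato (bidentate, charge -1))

Ligands: 1 hydroxo (OH, -1), 3 ammine (NH3, neutral), 1 glycinato (gly, -1). Ligand charge sum = -2.
With Mo in oxidation state +3, the complex ion is [Mo...]^1+.
Charge balance with iodide (-1) requires 1 complex ion per 1 iodide.

[Mo(gly)(NH3)3(OH)]I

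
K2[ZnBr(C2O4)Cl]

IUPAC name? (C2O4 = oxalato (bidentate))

potassium bromochlorooxalatozincate(II)

The 2 potassium counter-ions carry a total charge of +2, so each complex ion is 2−.
Ligand charges: 1×oxalato (-2 each), 1×bromo (-1 each), 1×chloro (-1 each); total -4. So Zn + (-4) = 2−, giving Zn = +2.
Ligands are named alphabetically: bromo before chloro before oxalato.
The complex ion is anionic, so zinc takes the -ate form zincate(II).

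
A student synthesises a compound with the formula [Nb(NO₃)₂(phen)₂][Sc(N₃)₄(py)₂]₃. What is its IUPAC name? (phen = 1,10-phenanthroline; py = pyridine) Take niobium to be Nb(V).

dinitratobis(1,10-phenanthroline)niobium(V) tetraazidobis(pyridine)scandate(III)

Nb is given as +5; the cation's ligand charges sum to -2, so the complex cation is 3+.
With 3 anions per cation, each anion must be 3/3 = 1−.
Anion: ligand charges sum to -4; for the ion to be 1−, Sc = +3.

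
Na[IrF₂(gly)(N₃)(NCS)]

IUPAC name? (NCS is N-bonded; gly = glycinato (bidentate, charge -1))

The 1 sodium counter-ion carries a total charge of +1, so each complex ion is 1−.
Ligand charges: 1×isothiocyanato (-1 each), 2×fluoro (-1 each), 1×glycinato (-1 each), 1×azido (-1 each); total -5. So Ir + (-5) = 1−, giving Ir = +4.
The complex ion is anionic, so iridium takes the -ate form iridate(IV).

sodium azidodifluoro(glycinato)isothiocyanatoiridate(IV)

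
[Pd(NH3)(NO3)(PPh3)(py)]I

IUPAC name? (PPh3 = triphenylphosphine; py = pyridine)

amminenitrato(pyridine)(triphenylphosphine)palladium(II) iodide

The 1 iodide counter-ion carries a total charge of -1, so each complex ion is 1+.
Ligand charges: 1×nitrato (-1 each), 1×triphenylphosphine (neutral), 1×pyridine (neutral), 1×ammine (neutral); total -1. So Pd + (-1) = 1+, giving Pd = +2.
Ligands are named alphabetically: ammine before nitrato before pyridine before triphenylphosphine.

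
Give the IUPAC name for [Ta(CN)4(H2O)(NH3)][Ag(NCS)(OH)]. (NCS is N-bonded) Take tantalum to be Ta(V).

ammineaquatetracyanotantalum(V) hydroxoisothiocyanatoargentate(I)

Both ions are complex: the cation is named first with the plain metal name, the anion second with the -ate form; each ion's ligands are alphabetised independently.
Ta is given as +5; the cation's ligand charges sum to -4, so the complex cation is 1+.
A 1:1 salt means the anion carries the equal and opposite charge, 1−.
Anion: ligand charges sum to -2; for the ion to be 1−, Ag = +1.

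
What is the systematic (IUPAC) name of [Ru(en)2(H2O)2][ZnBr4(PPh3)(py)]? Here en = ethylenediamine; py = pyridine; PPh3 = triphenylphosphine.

Both ions are complex: the cation is named first with the plain metal name, the anion second with the -ate form; each ion's ligands are alphabetised independently.
Zinc is always +2 in its complexes; the anion's ligand charges sum to -4, so the complex anion is 2−.
A 1:1 salt means the cation carries the equal and opposite charge, 2+.
Cation: ligand charges sum to 0; for the ion to be 2+, Ru = +2.

diaquabis(ethylenediamine)ruthenium(II) tetrabromo(pyridine)(triphenylphosphine)zincate(II)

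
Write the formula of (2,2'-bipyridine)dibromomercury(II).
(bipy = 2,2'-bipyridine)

[Hg(bipy)Br2]

Ligands: 1 2,2'-bipyridine (bipy, neutral), 2 bromo (Br, -1). Ligand charge sum = -2.
With Hg in oxidation state +2, the complex ion is [Hg...].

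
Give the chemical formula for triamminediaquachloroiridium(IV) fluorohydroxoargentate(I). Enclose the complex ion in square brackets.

Cation [Ir…]: ligand charges -1, Ir(IV) ⇒ ion charge 3+.
Anion [Ag…]: ligand charges -2, Ag(I) ⇒ ion charge 1−.
One 3+ cation requires 3 of the 1− anion.

[IrCl(H2O)2(NH3)3][AgF(OH)]3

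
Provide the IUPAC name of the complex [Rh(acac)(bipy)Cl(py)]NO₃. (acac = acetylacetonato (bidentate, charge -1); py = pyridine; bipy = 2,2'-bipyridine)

The 1 nitrate counter-ion carries a total charge of -1, so each complex ion is 1+.
Ligand charges: 1×chloro (-1 each), 1×acetylacetonato (-1 each), 1×pyridine (neutral), 1×2,2'-bipyridine (neutral); total -2. So Rh + (-2) = 1+, giving Rh = +3.
Ligands are named alphabetically: acetylacetonato before bipyridine before chloro before pyridine.

(acetylacetonato)(2,2'-bipyridine)chloro(pyridine)rhodium(III) nitrate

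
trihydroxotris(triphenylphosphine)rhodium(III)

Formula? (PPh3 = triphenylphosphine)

Ligands: 3 triphenylphosphine (PPh3, neutral), 3 hydroxo (OH, -1). Ligand charge sum = -3.
With Rh in oxidation state +3, the complex ion is [Rh...].

[Rh(OH)3(PPh3)3]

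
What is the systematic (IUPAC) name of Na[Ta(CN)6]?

The 1 sodium counter-ion carries a total charge of +1, so each complex ion is 1−.
Ligand charges: 6×cyano (-1 each); total -6. So Ta + (-6) = 1−, giving Ta = +5.
The complex ion is anionic, so tantalum takes the -ate form tantalate(V).

sodium hexacyanotantalate(V)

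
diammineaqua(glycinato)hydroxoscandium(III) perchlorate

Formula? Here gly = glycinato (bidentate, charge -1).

[Sc(gly)(H2O)(NH3)2(OH)]ClO4

Ligands: 1 hydroxo (OH, -1), 2 ammine (NH3, neutral), 1 glycinato (gly, -1), 1 aqua (H2O, neutral). Ligand charge sum = -2.
With Sc in oxidation state +3, the complex ion is [Sc...]^1+.
Charge balance with perchlorate (-1) requires 1 complex ion per 1 perchlorate.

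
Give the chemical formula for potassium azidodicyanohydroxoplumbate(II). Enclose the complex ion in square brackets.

Ligands: 1 azido (N3, -1), 2 cyano (CN, -1), 1 hydroxo (OH, -1). Ligand charge sum = -4.
With Pb in oxidation state +2, the complex ion is [Pb...]^2−.
Charge balance with potassium (+1) requires 1 complex ion per 2 potassium.

K2[Pb(CN)2(N3)(OH)]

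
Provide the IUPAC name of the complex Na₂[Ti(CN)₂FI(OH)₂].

The 2 sodium counter-ions carry a total charge of +2, so each complex ion is 2−.
Ligand charges: 2×cyano (-1 each), 1×iodo (-1 each), 2×hydroxo (-1 each), 1×fluoro (-1 each); total -6. So Ti + (-6) = 2−, giving Ti = +4.
The complex ion is anionic, so titanium takes the -ate form titanate(IV).

sodium dicyanofluorodihydroxoiodotitanate(IV)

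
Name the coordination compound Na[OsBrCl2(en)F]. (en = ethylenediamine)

sodium bromodichloro(ethylenediamine)fluoroosmate(III)

The 1 sodium counter-ion carries a total charge of +1, so each complex ion is 1−.
Ligand charges: 1×fluoro (-1 each), 1×ethylenediamine (neutral), 1×bromo (-1 each), 2×chloro (-1 each); total -4. So Os + (-4) = 1−, giving Os = +3.
Ligands are named alphabetically: bromo before chloro before ethylenediamine before fluoro.
The complex ion is anionic, so osmium takes the -ate form osmate(III).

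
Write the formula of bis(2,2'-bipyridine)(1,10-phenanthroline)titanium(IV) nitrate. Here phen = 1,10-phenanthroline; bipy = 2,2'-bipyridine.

Ligands: 1 1,10-phenanthroline (phen, neutral), 2 2,2'-bipyridine (bipy, neutral). Ligand charge sum = 0.
Charge balance with nitrate (-1) requires 1 complex ion per 4 nitrate.

[Ti(bipy)2(phen)](NO3)4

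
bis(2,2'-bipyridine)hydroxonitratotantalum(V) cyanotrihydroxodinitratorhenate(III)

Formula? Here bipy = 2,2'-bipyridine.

Cation [Ta…]: ligand charges -2, Ta(V) ⇒ ion charge 3+.
Anion [Re…]: ligand charges -6, Re(III) ⇒ ion charge 3−.

[Ta(bipy)2(NO3)(OH)][Re(CN)(NO3)2(OH)3]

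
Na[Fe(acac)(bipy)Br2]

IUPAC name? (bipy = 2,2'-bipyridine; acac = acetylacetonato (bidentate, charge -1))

The 1 sodium counter-ion carries a total charge of +1, so each complex ion is 1−.
Ligand charges: 1×2,2'-bipyridine (neutral), 1×acetylacetonato (-1 each), 2×bromo (-1 each); total -3. So Fe + (-3) = 1−, giving Fe = +2.
The complex ion is anionic, so iron takes the -ate form ferrate(II).

sodium (acetylacetonato)(2,2'-bipyridine)dibromoferrate(II)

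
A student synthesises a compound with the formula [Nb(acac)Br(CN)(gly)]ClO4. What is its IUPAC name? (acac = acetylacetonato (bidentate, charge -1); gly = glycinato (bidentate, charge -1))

The 1 perchlorate counter-ion carries a total charge of -1, so each complex ion is 1+.
Ligand charges: 1×acetylacetonato (-1 each), 1×bromo (-1 each), 1×cyano (-1 each), 1×glycinato (-1 each); total -4. So Nb + (-4) = 1+, giving Nb = +5.
Ligands are named alphabetically: acetylacetonato before bromo before cyano before glycinato.

(acetylacetonato)bromocyano(glycinato)niobium(V) perchlorate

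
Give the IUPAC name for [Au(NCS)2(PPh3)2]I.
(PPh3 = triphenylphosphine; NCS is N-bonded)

diisothiocyanatobis(triphenylphosphine)gold(III) iodide

The 1 iodide counter-ion carries a total charge of -1, so each complex ion is 1+.
Ligand charges: 2×triphenylphosphine (neutral), 2×isothiocyanato (-1 each); total -2. So Au + (-2) = 1+, giving Au = +3.
Ligands are named alphabetically: isothiocyanato before triphenylphosphine.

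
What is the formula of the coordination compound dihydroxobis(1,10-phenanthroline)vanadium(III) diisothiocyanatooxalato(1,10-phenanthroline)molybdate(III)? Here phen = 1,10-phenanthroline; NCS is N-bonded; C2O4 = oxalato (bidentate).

[V(OH)2(phen)2][Mo(C2O4)(NCS)2(phen)]

Cation [V…]: ligand charges -2, V(III) ⇒ ion charge 1+.
Anion [Mo…]: ligand charges -4, Mo(III) ⇒ ion charge 1−.
One 1+ cation balances one 1− anion.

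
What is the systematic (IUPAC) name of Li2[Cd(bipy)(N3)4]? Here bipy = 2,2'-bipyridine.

The 2 lithium counter-ions carry a total charge of +2, so each complex ion is 2−.
Ligand charges: 1×2,2'-bipyridine (neutral), 4×azido (-1 each); total -4. So Cd + (-4) = 2−, giving Cd = +2.
Ligands are named alphabetically: azido before bipyridine.
The complex ion is anionic, so cadmium takes the -ate form cadmate(II).

lithium tetraazido(2,2'-bipyridine)cadmate(II)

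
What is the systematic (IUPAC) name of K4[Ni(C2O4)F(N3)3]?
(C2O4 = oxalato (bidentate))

potassium triazidofluorooxalatonickelate(II)

The 4 potassium counter-ions carry a total charge of +4, so each complex ion is 4−.
Ligand charges: 1×oxalato (-2 each), 1×fluoro (-1 each), 3×azido (-1 each); total -6. So Ni + (-6) = 4−, giving Ni = +2.
Ligands are named alphabetically: azido before fluoro before oxalato.
The complex ion is anionic, so nickel takes the -ate form nickelate(II).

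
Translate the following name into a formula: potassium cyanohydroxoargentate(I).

K[Ag(CN)(OH)]

Ligands: 1 hydroxo (OH, -1), 1 cyano (CN, -1). Ligand charge sum = -2.
With Ag in oxidation state +1, the complex ion is [Ag...]^1−.
Charge balance with potassium (+1) requires 1 complex ion per 1 potassium.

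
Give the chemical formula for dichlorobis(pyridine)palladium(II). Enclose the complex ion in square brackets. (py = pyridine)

[PdCl2(py)2]

Ligands: 2 chloro (Cl, -1), 2 pyridine (py, neutral). Ligand charge sum = -2.
With Pd in oxidation state +2, the complex ion is [Pd...].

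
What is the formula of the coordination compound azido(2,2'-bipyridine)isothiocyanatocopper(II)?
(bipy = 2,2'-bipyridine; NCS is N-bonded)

[Cu(bipy)(N3)(NCS)]

Ligands: 1 2,2'-bipyridine (bipy, neutral), 1 isothiocyanato (NCS, -1), 1 azido (N3, -1). Ligand charge sum = -2.
With Cu in oxidation state +2, the complex ion is [Cu...].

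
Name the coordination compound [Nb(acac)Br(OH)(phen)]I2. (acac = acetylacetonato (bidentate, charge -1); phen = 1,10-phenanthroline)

The 2 iodide counter-ions carry a total charge of -2, so each complex ion is 2+.
Ligand charges: 1×acetylacetonato (-1 each), 1×hydroxo (-1 each), 1×bromo (-1 each), 1×1,10-phenanthroline (neutral); total -3. So Nb + (-3) = 2+, giving Nb = +5.
Ligands are named alphabetically: acetylacetonato before bromo before hydroxo before phenanthroline.

(acetylacetonato)bromohydroxo(1,10-phenanthroline)niobium(V) iodide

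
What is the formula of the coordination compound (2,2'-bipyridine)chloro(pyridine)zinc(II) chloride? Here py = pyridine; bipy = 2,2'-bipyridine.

Ligands: 1 pyridine (py, neutral), 1 chloro (Cl, -1), 1 2,2'-bipyridine (bipy, neutral). Ligand charge sum = -1.
With Zn in oxidation state +2, the complex ion is [Zn...]^1+.
Charge balance with chloride (-1) requires 1 complex ion per 1 chloride.

[Zn(bipy)Cl(py)]Cl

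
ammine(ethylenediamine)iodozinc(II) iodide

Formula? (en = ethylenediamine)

[Zn(en)I(NH3)]I

Ligands: 1 ammine (NH3, neutral), 1 iodo (I, -1), 1 ethylenediamine (en, neutral). Ligand charge sum = -1.
With Zn in oxidation state +2, the complex ion is [Zn...]^1+.
Charge balance with iodide (-1) requires 1 complex ion per 1 iodide.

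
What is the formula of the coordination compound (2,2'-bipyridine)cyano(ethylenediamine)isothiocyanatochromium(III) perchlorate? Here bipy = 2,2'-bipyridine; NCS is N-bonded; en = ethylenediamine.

Ligands: 1 2,2'-bipyridine (bipy, neutral), 1 cyano (CN, -1), 1 isothiocyanato (NCS, -1), 1 ethylenediamine (en, neutral). Ligand charge sum = -2.
With Cr in oxidation state +3, the complex ion is [Cr...]^1+.
Charge balance with perchlorate (-1) requires 1 complex ion per 1 perchlorate.

[Cr(bipy)(CN)(en)(NCS)]ClO4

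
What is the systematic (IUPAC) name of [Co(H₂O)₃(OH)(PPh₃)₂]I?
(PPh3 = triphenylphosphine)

triaquahydroxobis(triphenylphosphine)cobalt(II) iodide

The 1 iodide counter-ion carries a total charge of -1, so each complex ion is 1+.
Ligand charges: 2×triphenylphosphine (neutral), 1×hydroxo (-1 each), 3×aqua (neutral); total -1. So Co + (-1) = 1+, giving Co = +2.
Ligands are named alphabetically: aqua before hydroxo before triphenylphosphine.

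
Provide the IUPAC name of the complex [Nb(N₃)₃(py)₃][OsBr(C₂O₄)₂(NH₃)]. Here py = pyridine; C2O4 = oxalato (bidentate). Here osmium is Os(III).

Both ions are complex: the cation is named first with the plain metal name, the anion second with the -ate form; each ion's ligands are alphabetised independently.
Os is given as +3; the anion's ligand charges sum to -5, so the complex anion is 2−.
A 1:1 salt means the cation carries the equal and opposite charge, 2+.
Cation: ligand charges sum to -3; for the ion to be 2+, Nb = +5.

triazidotris(pyridine)niobium(V) amminebromodioxalatoosmate(III)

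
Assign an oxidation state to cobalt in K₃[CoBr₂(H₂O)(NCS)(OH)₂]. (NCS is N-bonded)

+2

3 potassium outside the brackets (+1 each) → the complex ion is 3−.
Ligand charges: 2×OH = -2; 1×NCS = -1; 1×H2O neutral; 2×Br = -2; sum -5.
Co + (-5) = 3− ⇒ Co is +2.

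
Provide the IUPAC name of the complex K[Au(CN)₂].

The 1 potassium counter-ion carries a total charge of +1, so each complex ion is 1−.
Ligand charges: 2×cyano (-1 each); total -2. So Au + (-2) = 1−, giving Au = +1.
The complex ion is anionic, so gold takes the -ate form aurate(I).

potassium dicyanoaurate(I)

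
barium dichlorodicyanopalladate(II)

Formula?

Ba[PdCl2(CN)2]

Ligands: 2 cyano (CN, -1), 2 chloro (Cl, -1). Ligand charge sum = -4.
Charge balance with barium (+2) requires 1 complex ion per 1 barium.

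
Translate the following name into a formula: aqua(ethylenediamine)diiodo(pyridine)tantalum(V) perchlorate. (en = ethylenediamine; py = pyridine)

Ligands: 1 aqua (H2O, neutral), 2 iodo (I, -1), 1 ethylenediamine (en, neutral), 1 pyridine (py, neutral). Ligand charge sum = -2.
With Ta in oxidation state +5, the complex ion is [Ta...]^3+.
Charge balance with perchlorate (-1) requires 1 complex ion per 3 perchlorate.

[Ta(en)(H2O)I2(py)](ClO4)3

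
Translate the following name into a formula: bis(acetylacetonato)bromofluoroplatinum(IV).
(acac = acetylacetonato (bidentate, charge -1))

[Pt(acac)2BrF]

Ligands: 2 acetylacetonato (acac, -1), 1 bromo (Br, -1), 1 fluoro (F, -1). Ligand charge sum = -4.
With Pt in oxidation state +4, the complex ion is [Pt...].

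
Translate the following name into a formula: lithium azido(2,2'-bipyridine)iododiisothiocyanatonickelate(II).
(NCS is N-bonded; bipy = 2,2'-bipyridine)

Li2[Ni(bipy)I(N3)(NCS)2]

Ligands: 2 isothiocyanato (NCS, -1), 1 2,2'-bipyridine (bipy, neutral), 1 iodo (I, -1), 1 azido (N3, -1). Ligand charge sum = -4.
With Ni in oxidation state +2, the complex ion is [Ni...]^2−.
Charge balance with lithium (+1) requires 1 complex ion per 2 lithium.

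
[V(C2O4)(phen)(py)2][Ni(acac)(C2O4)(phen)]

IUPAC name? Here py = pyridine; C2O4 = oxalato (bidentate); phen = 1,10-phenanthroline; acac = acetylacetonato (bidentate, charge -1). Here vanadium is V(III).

Both ions are complex: the cation is named first with the plain metal name, the anion second with the -ate form; each ion's ligands are alphabetised independently.
V is given as +3; the cation's ligand charges sum to -2, so the complex cation is 1+.
A 1:1 salt means the anion carries the equal and opposite charge, 1−.
Anion: ligand charges sum to -3; for the ion to be 1−, Ni = +2.

oxalato(1,10-phenanthroline)bis(pyridine)vanadium(III) (acetylacetonato)oxalato(1,10-phenanthroline)nickelate(II)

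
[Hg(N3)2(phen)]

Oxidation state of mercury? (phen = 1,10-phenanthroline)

No counter-ion: the bracketed complex is neutral.
Ligand charges: 2×N3 = -2; 1×phen neutral; sum -2.
Hg + (-2) = 0 ⇒ Hg is +2.

+2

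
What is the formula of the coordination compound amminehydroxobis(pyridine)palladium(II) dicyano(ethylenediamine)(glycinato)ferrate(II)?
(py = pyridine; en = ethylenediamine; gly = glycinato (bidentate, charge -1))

Cation [Pd…]: ligand charges -1, Pd(II) ⇒ ion charge 1+.
Anion [Fe…]: ligand charges -3, Fe(II) ⇒ ion charge 1−.
One 1+ cation balances one 1− anion.

[Pd(NH3)(OH)(py)2][Fe(CN)2(en)(gly)]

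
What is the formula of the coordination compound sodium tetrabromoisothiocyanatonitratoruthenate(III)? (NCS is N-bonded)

Na3[RuBr4(NCS)(NO3)]

Ligands: 1 isothiocyanato (NCS, -1), 1 nitrato (NO3, -1), 4 bromo (Br, -1). Ligand charge sum = -6.
Charge balance with sodium (+1) requires 1 complex ion per 3 sodium.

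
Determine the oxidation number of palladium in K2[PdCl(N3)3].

+2

2 potassium outside the brackets (+1 each) → the complex ion is 2−.
Ligand charges: 3×N3 = -3; 1×Cl = -1; sum -4.
Pd + (-4) = 2− ⇒ Pd is +2.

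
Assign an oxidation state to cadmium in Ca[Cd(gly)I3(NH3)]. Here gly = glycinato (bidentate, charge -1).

1 calcium outside the brackets (+2 each) → the complex ion is 2−.
Ligand charges: 1×NH3 neutral; 1×gly = -1; 3×I = -3; sum -4.
Cd + (-4) = 2− ⇒ Cd is +2.

+2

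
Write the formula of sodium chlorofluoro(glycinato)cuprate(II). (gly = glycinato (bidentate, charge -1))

Ligands: 1 fluoro (F, -1), 1 chloro (Cl, -1), 1 glycinato (gly, -1). Ligand charge sum = -3.
Charge balance with sodium (+1) requires 1 complex ion per 1 sodium.

Na[CuClF(gly)]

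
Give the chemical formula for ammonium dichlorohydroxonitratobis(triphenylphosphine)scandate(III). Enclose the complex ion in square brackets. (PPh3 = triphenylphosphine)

Ligands: 1 nitrato (NO3, -1), 2 triphenylphosphine (PPh3, neutral), 2 chloro (Cl, -1), 1 hydroxo (OH, -1). Ligand charge sum = -4.
Charge balance with ammonium (+1) requires 1 complex ion per 1 ammonium.

NH4[ScCl2(NO3)(OH)(PPh3)2]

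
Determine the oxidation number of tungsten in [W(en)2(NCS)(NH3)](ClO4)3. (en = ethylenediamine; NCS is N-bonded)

+4

3 perchlorate outside the brackets (-1 each) → the complex ion is 3+.
Ligand charges: 2×en neutral; 1×NCS = -1; 1×NH3 neutral; sum -1.
W + (-1) = 3+ ⇒ W is +4.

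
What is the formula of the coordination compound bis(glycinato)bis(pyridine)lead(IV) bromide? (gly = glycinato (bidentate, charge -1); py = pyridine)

Ligands: 2 glycinato (gly, -1), 2 pyridine (py, neutral). Ligand charge sum = -2.
With Pb in oxidation state +4, the complex ion is [Pb...]^2+.
Charge balance with bromide (-1) requires 1 complex ion per 2 bromide.

[Pb(gly)2(py)2]Br2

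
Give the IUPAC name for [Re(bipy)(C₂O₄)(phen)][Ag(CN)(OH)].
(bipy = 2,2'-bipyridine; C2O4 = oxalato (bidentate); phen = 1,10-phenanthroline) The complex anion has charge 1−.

Both ions are complex: the cation is named first with the plain metal name, the anion second with the -ate form; each ion's ligands are alphabetised independently.
The complex anion is given as 1−; its ligand charges sum to -2, so Ag = +1.
A 1:1 salt means the cation carries the equal and opposite charge, 1+.
Cation: ligand charges sum to -2; for the ion to be 1+, Re = +3.

(2,2'-bipyridine)oxalato(1,10-phenanthroline)rhenium(III) cyanohydroxoargentate(I)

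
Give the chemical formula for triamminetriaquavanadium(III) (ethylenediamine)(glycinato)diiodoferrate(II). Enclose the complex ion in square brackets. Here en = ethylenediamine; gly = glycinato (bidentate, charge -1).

Cation [V…]: ligand charges 0, V(III) ⇒ ion charge 3+.
Anion [Fe…]: ligand charges -3, Fe(II) ⇒ ion charge 1−.
One 3+ cation requires 3 of the 1− anion.

[V(H2O)3(NH3)3][Fe(en)(gly)I2]3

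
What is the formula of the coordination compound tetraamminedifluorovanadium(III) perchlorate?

[VF2(NH3)4]ClO4

Ligands: 2 fluoro (F, -1), 4 ammine (NH3, neutral). Ligand charge sum = -2.
With V in oxidation state +3, the complex ion is [V...]^1+.
Charge balance with perchlorate (-1) requires 1 complex ion per 1 perchlorate.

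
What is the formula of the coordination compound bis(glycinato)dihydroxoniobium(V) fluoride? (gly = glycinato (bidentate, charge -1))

Ligands: 2 hydroxo (OH, -1), 2 glycinato (gly, -1). Ligand charge sum = -4.
Charge balance with fluoride (-1) requires 1 complex ion per 1 fluoride.

[Nb(gly)2(OH)2]F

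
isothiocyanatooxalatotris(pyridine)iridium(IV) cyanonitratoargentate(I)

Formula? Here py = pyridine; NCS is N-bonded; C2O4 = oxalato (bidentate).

Cation [Ir…]: ligand charges -3, Ir(IV) ⇒ ion charge 1+.
Anion [Ag…]: ligand charges -2, Ag(I) ⇒ ion charge 1−.
One 1+ cation balances one 1− anion.

[Ir(C2O4)(NCS)(py)3][Ag(CN)(NO3)]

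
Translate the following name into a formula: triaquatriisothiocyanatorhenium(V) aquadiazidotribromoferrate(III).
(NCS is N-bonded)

Cation [Re…]: ligand charges -3, Re(V) ⇒ ion charge 2+.
Anion [Fe…]: ligand charges -5, Fe(III) ⇒ ion charge 2−.
One 2+ cation balances one 2− anion.

[Re(H2O)3(NCS)3][FeBr3(H2O)(N3)2]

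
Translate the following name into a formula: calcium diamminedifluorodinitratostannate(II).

Ca[SnF2(NH3)2(NO3)2]

Ligands: 2 fluoro (F, -1), 2 ammine (NH3, neutral), 2 nitrato (NO3, -1). Ligand charge sum = -4.
With Sn in oxidation state +2, the complex ion is [Sn...]^2−.
Charge balance with calcium (+2) requires 1 complex ion per 1 calcium.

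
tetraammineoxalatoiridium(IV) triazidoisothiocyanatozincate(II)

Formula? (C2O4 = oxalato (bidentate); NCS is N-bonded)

Cation [Ir…]: ligand charges -2, Ir(IV) ⇒ ion charge 2+.
Anion [Zn…]: ligand charges -4, Zn(II) ⇒ ion charge 2−.
One 2+ cation balances one 2− anion.

[Ir(C2O4)(NH3)4][Zn(N3)3(NCS)]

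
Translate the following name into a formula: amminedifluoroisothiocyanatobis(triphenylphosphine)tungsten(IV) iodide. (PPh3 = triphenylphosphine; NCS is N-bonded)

Ligands: 2 triphenylphosphine (PPh3, neutral), 1 isothiocyanato (NCS, -1), 1 ammine (NH3, neutral), 2 fluoro (F, -1). Ligand charge sum = -3.
Charge balance with iodide (-1) requires 1 complex ion per 1 iodide.

[WF2(NCS)(NH3)(PPh3)2]I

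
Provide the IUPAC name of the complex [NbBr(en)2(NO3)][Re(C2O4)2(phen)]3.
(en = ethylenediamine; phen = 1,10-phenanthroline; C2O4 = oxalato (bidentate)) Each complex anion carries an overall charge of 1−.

Both ions are complex: the cation is named first with the plain metal name, the anion second with the -ate form; each ion's ligands are alphabetised independently.
The complex anion is given as 1−; its ligand charges sum to -4, so Re = +3.
With 3 anions per cation, the cation must be 3×1 = 3+.
Cation: ligand charges sum to -2; for the ion to be 3+, Nb = +5.

bromobis(ethylenediamine)nitratoniobium(V) dioxalato(1,10-phenanthroline)rhenate(III)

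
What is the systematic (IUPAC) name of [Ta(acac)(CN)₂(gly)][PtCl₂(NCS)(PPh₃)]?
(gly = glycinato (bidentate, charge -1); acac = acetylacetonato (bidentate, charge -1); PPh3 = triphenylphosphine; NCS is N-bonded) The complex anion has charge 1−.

Both ions are complex: the cation is named first with the plain metal name, the anion second with the -ate form; each ion's ligands are alphabetised independently.
The complex anion is given as 1−; its ligand charges sum to -3, so Pt = +2.
A 1:1 salt means the cation carries the equal and opposite charge, 1+.
Cation: ligand charges sum to -4; for the ion to be 1+, Ta = +5.

(acetylacetonato)dicyano(glycinato)tantalum(V) dichloroisothiocyanato(triphenylphosphine)platinate(II)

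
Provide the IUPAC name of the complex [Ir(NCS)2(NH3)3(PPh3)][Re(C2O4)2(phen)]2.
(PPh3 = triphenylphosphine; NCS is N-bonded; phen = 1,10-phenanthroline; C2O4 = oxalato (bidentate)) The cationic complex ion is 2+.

triamminediisothiocyanato(triphenylphosphine)iridium(IV) dioxalato(1,10-phenanthroline)rhenate(III)

Both ions are complex: the cation is named first with the plain metal name, the anion second with the -ate form; each ion's ligands are alphabetised independently.
The complex cation is given as 2+; its ligand charges sum to -2, so Ir = +4.
With 2 anions per cation, each anion must be 2/2 = 1−.
Anion: ligand charges sum to -4; for the ion to be 1−, Re = +3.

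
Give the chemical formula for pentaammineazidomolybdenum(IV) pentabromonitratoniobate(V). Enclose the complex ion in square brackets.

Cation [Mo…]: ligand charges -1, Mo(IV) ⇒ ion charge 3+.
Anion [Nb…]: ligand charges -6, Nb(V) ⇒ ion charge 1−.
One 3+ cation requires 3 of the 1− anion.

[Mo(N3)(NH3)5][NbBr5(NO3)]3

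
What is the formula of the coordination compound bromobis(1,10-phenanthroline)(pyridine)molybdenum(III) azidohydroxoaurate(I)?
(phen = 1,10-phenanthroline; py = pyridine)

Cation [Mo…]: ligand charges -1, Mo(III) ⇒ ion charge 2+.
Anion [Au…]: ligand charges -2, Au(I) ⇒ ion charge 1−.
One 2+ cation requires 2 of the 1− anion.

[MoBr(phen)2(py)][Au(N3)(OH)]2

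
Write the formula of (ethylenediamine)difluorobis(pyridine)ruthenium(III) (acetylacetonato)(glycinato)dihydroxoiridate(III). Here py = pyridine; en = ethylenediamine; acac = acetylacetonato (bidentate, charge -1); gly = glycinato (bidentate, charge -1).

[Ru(en)F2(py)2][Ir(acac)(gly)(OH)2]

Cation [Ru…]: ligand charges -2, Ru(III) ⇒ ion charge 1+.
Anion [Ir…]: ligand charges -4, Ir(III) ⇒ ion charge 1−.
One 1+ cation balances one 1− anion.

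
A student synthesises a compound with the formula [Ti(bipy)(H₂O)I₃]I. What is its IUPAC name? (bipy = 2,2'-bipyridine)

The 1 iodide counter-ion carries a total charge of -1, so each complex ion is 1+.
Ligand charges: 3×iodo (-1 each), 1×2,2'-bipyridine (neutral), 1×aqua (neutral); total -3. So Ti + (-3) = 1+, giving Ti = +4.
Ligands are named alphabetically: aqua before bipyridine before iodo.

aqua(2,2'-bipyridine)triiodotitanium(IV) iodide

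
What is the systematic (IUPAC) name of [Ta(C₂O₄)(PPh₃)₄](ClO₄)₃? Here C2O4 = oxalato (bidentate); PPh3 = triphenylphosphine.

oxalatotetrakis(triphenylphosphine)tantalum(V) perchlorate

The 3 perchlorate counter-ions carry a total charge of -3, so each complex ion is 3+.
Ligand charges: 1×oxalato (-2 each), 4×triphenylphosphine (neutral); total -2. So Ta + (-2) = 3+, giving Ta = +5.
Ligands are named alphabetically: oxalato before triphenylphosphine.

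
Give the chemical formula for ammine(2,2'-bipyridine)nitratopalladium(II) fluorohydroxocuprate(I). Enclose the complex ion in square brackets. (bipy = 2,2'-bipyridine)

[Pd(bipy)(NH3)(NO3)][CuF(OH)]

Cation [Pd…]: ligand charges -1, Pd(II) ⇒ ion charge 1+.
Anion [Cu…]: ligand charges -2, Cu(I) ⇒ ion charge 1−.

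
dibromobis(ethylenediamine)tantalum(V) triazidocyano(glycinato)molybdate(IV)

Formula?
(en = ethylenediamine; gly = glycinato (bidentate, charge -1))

Cation [Ta…]: ligand charges -2, Ta(V) ⇒ ion charge 3+.
Anion [Mo…]: ligand charges -5, Mo(IV) ⇒ ion charge 1−.
One 3+ cation requires 3 of the 1− anion.

[TaBr2(en)2][Mo(CN)(gly)(N3)3]3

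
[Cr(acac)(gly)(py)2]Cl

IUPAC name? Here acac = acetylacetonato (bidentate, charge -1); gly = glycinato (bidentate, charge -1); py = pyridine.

The 1 chloride counter-ion carries a total charge of -1, so each complex ion is 1+.
Ligand charges: 1×acetylacetonato (-1 each), 1×glycinato (-1 each), 2×pyridine (neutral); total -2. So Cr + (-2) = 1+, giving Cr = +3.
Ligands are named alphabetically: acetylacetonato before glycinato before pyridine.

(acetylacetonato)(glycinato)bis(pyridine)chromium(III) chloride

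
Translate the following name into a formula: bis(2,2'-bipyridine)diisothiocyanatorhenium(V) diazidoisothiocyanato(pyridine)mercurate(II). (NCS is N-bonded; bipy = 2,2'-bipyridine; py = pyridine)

[Re(bipy)2(NCS)2][Hg(N3)2(NCS)(py)]3

Cation [Re…]: ligand charges -2, Re(V) ⇒ ion charge 3+.
Anion [Hg…]: ligand charges -3, Hg(II) ⇒ ion charge 1−.
One 3+ cation requires 3 of the 1− anion.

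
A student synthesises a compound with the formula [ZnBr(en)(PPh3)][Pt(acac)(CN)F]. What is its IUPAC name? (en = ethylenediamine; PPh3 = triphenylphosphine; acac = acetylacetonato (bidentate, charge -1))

bromo(ethylenediamine)(triphenylphosphine)zinc(II) (acetylacetonato)cyanofluoroplatinate(II)

Zinc is always +2 in its complexes; the cation's ligand charges sum to -1, so the complex cation is 1+.
A 1:1 salt means the anion carries the equal and opposite charge, 1−.
Anion: ligand charges sum to -3; for the ion to be 1−, Pt = +2.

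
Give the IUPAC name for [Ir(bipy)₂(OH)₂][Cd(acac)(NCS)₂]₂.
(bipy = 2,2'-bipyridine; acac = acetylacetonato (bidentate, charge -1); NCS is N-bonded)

Cadmium is always +2 in its complexes; the anion's ligand charges sum to -3, so the complex anion is 1−.
With 2 anions per cation, the cation must be 2×1 = 2+.
Cation: ligand charges sum to -2; for the ion to be 2+, Ir = +4.

bis(2,2'-bipyridine)dihydroxoiridium(IV) (acetylacetonato)diisothiocyanatocadmate(II)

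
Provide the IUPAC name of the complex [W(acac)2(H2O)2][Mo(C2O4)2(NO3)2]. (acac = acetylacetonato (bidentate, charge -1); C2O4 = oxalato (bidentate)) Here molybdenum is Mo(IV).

bis(acetylacetonato)diaquatungsten(IV) dinitratodioxalatomolybdate(IV)

Both ions are complex: the cation is named first with the plain metal name, the anion second with the -ate form; each ion's ligands are alphabetised independently.
Mo is given as +4; the anion's ligand charges sum to -6, so the complex anion is 2−.
A 1:1 salt means the cation carries the equal and opposite charge, 2+.
Cation: ligand charges sum to -2; for the ion to be 2+, W = +4.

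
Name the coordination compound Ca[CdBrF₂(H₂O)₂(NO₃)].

The 1 calcium counter-ion carries a total charge of +2, so each complex ion is 2−.
Ligand charges: 2×fluoro (-1 each), 2×aqua (neutral), 1×bromo (-1 each), 1×nitrato (-1 each); total -4. So Cd + (-4) = 2−, giving Cd = +2.
Ligands are named alphabetically: aqua before bromo before fluoro before nitrato.
The complex ion is anionic, so cadmium takes the -ate form cadmate(II).

calcium diaquabromodifluoronitratocadmate(II)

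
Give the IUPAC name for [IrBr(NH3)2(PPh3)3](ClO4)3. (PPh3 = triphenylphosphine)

diamminebromotris(triphenylphosphine)iridium(IV) perchlorate

The 3 perchlorate counter-ions carry a total charge of -3, so each complex ion is 3+.
Ligand charges: 1×bromo (-1 each), 3×triphenylphosphine (neutral), 2×ammine (neutral); total -1. So Ir + (-1) = 3+, giving Ir = +4.
Ligands are named alphabetically: ammine before bromo before triphenylphosphine.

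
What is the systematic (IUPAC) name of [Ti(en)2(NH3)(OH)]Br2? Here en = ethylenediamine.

amminebis(ethylenediamine)hydroxotitanium(III) bromide

The 2 bromide counter-ions carry a total charge of -2, so each complex ion is 2+.
Ligand charges: 2×ethylenediamine (neutral), 1×ammine (neutral), 1×hydroxo (-1 each); total -1. So Ti + (-1) = 2+, giving Ti = +3.
Ligands are named alphabetically: ammine before ethylenediamine before hydroxo.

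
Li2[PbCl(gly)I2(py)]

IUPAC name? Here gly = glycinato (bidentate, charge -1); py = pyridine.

lithium chloro(glycinato)diiodo(pyridine)plumbate(II)

The 2 lithium counter-ions carry a total charge of +2, so each complex ion is 2−.
Ligand charges: 1×glycinato (-1 each), 1×pyridine (neutral), 2×iodo (-1 each), 1×chloro (-1 each); total -4. So Pb + (-4) = 2−, giving Pb = +2.
Ligands are named alphabetically: chloro before glycinato before iodo before pyridine.
The complex ion is anionic, so lead takes the -ate form plumbate(II).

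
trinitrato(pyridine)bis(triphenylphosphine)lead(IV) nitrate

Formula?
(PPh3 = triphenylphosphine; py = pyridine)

[Pb(NO3)3(PPh3)2(py)]NO3

Ligands: 2 triphenylphosphine (PPh3, neutral), 3 nitrato (NO3, -1), 1 pyridine (py, neutral). Ligand charge sum = -3.
With Pb in oxidation state +4, the complex ion is [Pb...]^1+.
Charge balance with nitrate (-1) requires 1 complex ion per 1 nitrate.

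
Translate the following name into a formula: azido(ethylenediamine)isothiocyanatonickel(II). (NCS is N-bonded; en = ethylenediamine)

[Ni(en)(N3)(NCS)]

Ligands: 1 azido (N3, -1), 1 isothiocyanato (NCS, -1), 1 ethylenediamine (en, neutral). Ligand charge sum = -2.
With Ni in oxidation state +2, the complex ion is [Ni...].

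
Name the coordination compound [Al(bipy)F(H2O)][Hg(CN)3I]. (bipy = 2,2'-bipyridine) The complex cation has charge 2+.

Both ions are complex: the cation is named first with the plain metal name, the anion second with the -ate form; each ion's ligands are alphabetised independently.
The complex cation is given as 2+; its ligand charges sum to -1, so Al = +3.
A 1:1 salt means the anion carries the equal and opposite charge, 2−.
Anion: ligand charges sum to -4; for the ion to be 2−, Hg = +2.

aqua(2,2'-bipyridine)fluoroaluminium(III) tricyanoiodomercurate(II)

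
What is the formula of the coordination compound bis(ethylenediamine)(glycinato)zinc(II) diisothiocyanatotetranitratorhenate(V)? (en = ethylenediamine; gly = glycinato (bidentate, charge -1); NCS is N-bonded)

Cation [Zn…]: ligand charges -1, Zn(II) ⇒ ion charge 1+.
Anion [Re…]: ligand charges -6, Re(V) ⇒ ion charge 1−.

[Zn(en)2(gly)][Re(NCS)2(NO3)4]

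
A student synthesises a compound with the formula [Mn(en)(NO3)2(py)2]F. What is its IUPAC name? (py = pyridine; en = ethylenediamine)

The 1 fluoride counter-ion carries a total charge of -1, so each complex ion is 1+.
Ligand charges: 2×pyridine (neutral), 1×ethylenediamine (neutral), 2×nitrato (-1 each); total -2. So Mn + (-2) = 1+, giving Mn = +3.
Ligands are named alphabetically: ethylenediamine before nitrato before pyridine.

(ethylenediamine)dinitratobis(pyridine)manganese(III) fluoride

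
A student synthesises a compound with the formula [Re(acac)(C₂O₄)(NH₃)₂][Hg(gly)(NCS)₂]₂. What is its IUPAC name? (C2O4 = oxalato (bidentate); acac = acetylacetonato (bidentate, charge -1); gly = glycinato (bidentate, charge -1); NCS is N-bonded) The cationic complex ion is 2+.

The complex cation is given as 2+; its ligand charges sum to -3, so Re = +5.
With 2 anions per cation, each anion must be 2/2 = 1−.
Anion: ligand charges sum to -3; for the ion to be 1−, Hg = +2.

(acetylacetonato)diammineoxalatorhenium(V) (glycinato)diisothiocyanatomercurate(II)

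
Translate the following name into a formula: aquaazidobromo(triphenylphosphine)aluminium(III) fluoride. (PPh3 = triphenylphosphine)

[AlBr(H2O)(N3)(PPh3)]F

Ligands: 1 bromo (Br, -1), 1 triphenylphosphine (PPh3, neutral), 1 aqua (H2O, neutral), 1 azido (N3, -1). Ligand charge sum = -2.
With Al in oxidation state +3, the complex ion is [Al...]^1+.
Charge balance with fluoride (-1) requires 1 complex ion per 1 fluoride.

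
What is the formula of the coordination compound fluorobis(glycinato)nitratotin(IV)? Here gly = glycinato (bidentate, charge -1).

[SnF(gly)2(NO3)]

Ligands: 1 nitrato (NO3, -1), 2 glycinato (gly, -1), 1 fluoro (F, -1). Ligand charge sum = -4.
With Sn in oxidation state +4, the complex ion is [Sn...].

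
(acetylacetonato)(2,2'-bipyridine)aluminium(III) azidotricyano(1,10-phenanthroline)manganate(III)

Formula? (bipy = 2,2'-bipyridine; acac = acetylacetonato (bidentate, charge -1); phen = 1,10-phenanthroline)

Cation [Al…]: ligand charges -1, Al(III) ⇒ ion charge 2+.
Anion [Mn…]: ligand charges -4, Mn(III) ⇒ ion charge 1−.

[Al(acac)(bipy)][Mn(CN)3(N3)(phen)]2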